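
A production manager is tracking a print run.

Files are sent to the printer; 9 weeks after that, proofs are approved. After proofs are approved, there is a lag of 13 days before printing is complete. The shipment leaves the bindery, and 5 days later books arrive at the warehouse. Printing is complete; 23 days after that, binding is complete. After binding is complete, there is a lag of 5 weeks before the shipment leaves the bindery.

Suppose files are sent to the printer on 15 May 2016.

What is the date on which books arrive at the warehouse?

1 October 2016

Files are sent to the printer: May 15, 2016.
Proofs are approved: May 15, 2016 + 9 weeks = Jul 17, 2016.
Printing is complete: Jul 17, 2016 + 13 days = Jul 30, 2016.
Binding is complete: Jul 30, 2016 + 23 days = Aug 22, 2016.
The shipment leaves the bindery: Aug 22, 2016 + 5 weeks = Sep 26, 2016.
Books arrive at the warehouse: Sep 26, 2016 + 5 days = Oct 1, 2016.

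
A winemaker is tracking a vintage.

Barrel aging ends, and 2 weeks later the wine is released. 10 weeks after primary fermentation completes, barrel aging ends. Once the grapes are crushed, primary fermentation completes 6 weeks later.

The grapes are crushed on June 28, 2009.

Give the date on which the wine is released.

November 1, 2009

The grapes are crushed: Jun 28, 2009.
Primary fermentation completes: Jun 28, 2009 + 6 weeks = Aug 9, 2009.
Barrel aging ends: Aug 9, 2009 + 10 weeks = Oct 18, 2009.
The wine is released: Oct 18, 2009 + 2 weeks = Nov 1, 2009.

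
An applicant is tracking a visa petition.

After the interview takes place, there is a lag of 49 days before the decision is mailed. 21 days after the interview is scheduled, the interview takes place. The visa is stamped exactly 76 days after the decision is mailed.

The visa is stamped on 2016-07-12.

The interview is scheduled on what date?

The visa is stamped: Jul 12, 2016.
The decision is mailed: Jul 12, 2016 − 76 days = Apr 27, 2016.
The interview takes place: Apr 27, 2016 − 49 days = Mar 9, 2016.
The interview is scheduled: Mar 9, 2016 − 21 days = Feb 17, 2016.

2016-02-17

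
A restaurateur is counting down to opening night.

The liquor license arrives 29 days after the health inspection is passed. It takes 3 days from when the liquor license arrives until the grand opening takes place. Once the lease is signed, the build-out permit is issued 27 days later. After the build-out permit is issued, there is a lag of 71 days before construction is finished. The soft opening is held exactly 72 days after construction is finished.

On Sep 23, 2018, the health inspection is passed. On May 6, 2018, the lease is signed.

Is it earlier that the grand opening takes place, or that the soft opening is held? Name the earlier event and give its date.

The health inspection is passed: Sep 23, 2018.
The liquor license arrives: Sep 23, 2018 + 29 days = Oct 22, 2018.
The grand opening takes place: Oct 22, 2018 + 3 days = Oct 25, 2018.
The lease is signed: May 6, 2018.
The build-out permit is issued: May 6, 2018 + 27 days = Jun 2, 2018.
Construction is finished: Jun 2, 2018 + 71 days = Aug 12, 2018.
The soft opening is held: Aug 12, 2018 + 72 days = Oct 23, 2018.
Comparing: the grand opening takes place on Oct 25, 2018 vs the soft opening is held on Oct 23, 2018. Earlier: the soft opening is held.

The soft opening is held — Oct 23, 2018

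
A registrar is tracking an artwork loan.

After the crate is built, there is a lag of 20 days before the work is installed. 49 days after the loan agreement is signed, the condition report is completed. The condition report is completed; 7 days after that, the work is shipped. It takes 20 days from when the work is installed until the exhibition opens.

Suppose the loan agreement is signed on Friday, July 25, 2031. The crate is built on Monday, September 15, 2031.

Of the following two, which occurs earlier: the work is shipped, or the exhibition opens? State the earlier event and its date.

The work is shipped — Friday, September 19, 2031

The loan agreement is signed: Jul 25, 2031.
The condition report is completed: Jul 25, 2031 + 49 days = Sep 12, 2031.
The work is shipped: Sep 12, 2031 + 7 days = Sep 19, 2031.
The crate is built: Sep 15, 2031.
The work is installed: Sep 15, 2031 + 20 days = Oct 5, 2031.
The exhibition opens: Oct 5, 2031 + 20 days = Oct 25, 2031.
Comparing: the work is shipped on Sep 19, 2031 vs the exhibition opens on Oct 25, 2031. Earlier: the work is shipped.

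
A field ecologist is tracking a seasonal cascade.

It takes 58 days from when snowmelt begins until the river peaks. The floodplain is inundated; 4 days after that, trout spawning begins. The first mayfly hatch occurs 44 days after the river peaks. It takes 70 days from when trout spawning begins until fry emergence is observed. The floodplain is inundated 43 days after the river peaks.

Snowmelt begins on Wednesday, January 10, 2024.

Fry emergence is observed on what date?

Wednesday, July 3, 2024

Snowmelt begins: Jan 10, 2024.
The river peaks: Jan 10, 2024 + 58 days = Mar 8, 2024.
The floodplain is inundated: Mar 8, 2024 + 43 days = Apr 20, 2024.
Trout spawning begins: Apr 20, 2024 + 4 days = Apr 24, 2024.
Fry emergence is observed: Apr 24, 2024 + 70 days = Jul 3, 2024.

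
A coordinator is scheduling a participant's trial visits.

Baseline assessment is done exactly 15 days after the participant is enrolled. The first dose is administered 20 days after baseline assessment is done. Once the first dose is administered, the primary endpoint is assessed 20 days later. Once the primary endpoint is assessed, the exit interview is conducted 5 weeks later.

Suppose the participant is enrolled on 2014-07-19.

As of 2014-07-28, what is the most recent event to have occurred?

The participant is enrolled

The participant is enrolled: Jul 19, 2014.
Baseline assessment is done: Jul 19, 2014 + 15 days = Aug 3, 2014.
The first dose is administered: Aug 3, 2014 + 20 days = Aug 23, 2014.
The primary endpoint is assessed: Aug 23, 2014 + 20 days = Sep 12, 2014.
The exit interview is conducted: Sep 12, 2014 + 5 weeks = Oct 17, 2014.
Jul 28, 2014 falls between when the participant is enrolled (Jul 19, 2014) and when baseline assessment is done (Aug 3, 2014).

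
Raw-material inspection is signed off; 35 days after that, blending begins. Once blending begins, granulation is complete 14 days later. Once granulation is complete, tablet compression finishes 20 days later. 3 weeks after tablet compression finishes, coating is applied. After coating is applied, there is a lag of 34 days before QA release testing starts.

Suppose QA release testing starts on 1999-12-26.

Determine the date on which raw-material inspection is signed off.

1999-08-24

QA release testing starts: Dec 26, 1999.
Coating is applied: Dec 26, 1999 − 34 days = Nov 22, 1999.
Tablet compression finishes: Nov 22, 1999 − 3 weeks = Nov 1, 1999.
Granulation is complete: Nov 1, 1999 − 20 days = Oct 12, 1999.
Blending begins: Oct 12, 1999 − 14 days = Sep 28, 1999.
Raw-material inspection is signed off: Sep 28, 1999 − 35 days = Aug 24, 1999.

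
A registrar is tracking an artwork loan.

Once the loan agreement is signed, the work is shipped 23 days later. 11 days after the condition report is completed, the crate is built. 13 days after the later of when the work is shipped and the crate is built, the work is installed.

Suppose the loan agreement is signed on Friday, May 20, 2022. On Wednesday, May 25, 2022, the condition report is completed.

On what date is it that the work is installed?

The loan agreement is signed: May 20, 2022.
The work is shipped: May 20, 2022 + 23 days = Jun 12, 2022.
The condition report is completed: May 25, 2022.
The crate is built: May 25, 2022 + 11 days = Jun 5, 2022.
Both prerequisites met — the work is shipped (Jun 12, 2022), the crate is built (Jun 5, 2022); the later is Jun 12, 2022.
The work is installed: Jun 12, 2022 + 13 days = Jun 25, 2022.

Saturday, June 25, 2022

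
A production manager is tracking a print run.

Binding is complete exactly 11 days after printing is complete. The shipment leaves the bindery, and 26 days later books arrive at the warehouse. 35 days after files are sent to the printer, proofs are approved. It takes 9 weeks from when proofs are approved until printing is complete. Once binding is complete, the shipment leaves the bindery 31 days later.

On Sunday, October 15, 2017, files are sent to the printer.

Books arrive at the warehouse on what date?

Files are sent to the printer: Oct 15, 2017.
Proofs are approved: Oct 15, 2017 + 35 days = Nov 19, 2017.
Printing is complete: Nov 19, 2017 + 9 weeks = Jan 21, 2018.
Binding is complete: Jan 21, 2018 + 11 days = Feb 1, 2018.
The shipment leaves the bindery: Feb 1, 2018 + 31 days = Mar 4, 2018.
Books arrive at the warehouse: Mar 4, 2018 + 26 days = Mar 30, 2018.

Friday, March 30, 2018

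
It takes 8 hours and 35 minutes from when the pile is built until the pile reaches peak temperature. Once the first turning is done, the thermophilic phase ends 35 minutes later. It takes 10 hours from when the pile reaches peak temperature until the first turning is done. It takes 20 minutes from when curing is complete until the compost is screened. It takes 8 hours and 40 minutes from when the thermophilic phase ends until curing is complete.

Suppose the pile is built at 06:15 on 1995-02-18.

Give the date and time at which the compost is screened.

The pile is built: 06:15 Feb 18, 1995.
The pile reaches peak temperature: 06:15 Feb 18, 1995 + 8h35m = 14:50 Feb 18, 1995.
The first turning is done: 14:50 Feb 18, 1995 + 10h = 00:50 Feb 19, 1995.
The thermophilic phase ends: 00:50 Feb 19, 1995 + 35m = 01:25 Feb 19, 1995.
Curing is complete: 01:25 Feb 19, 1995 + 8h40m = 10:05 Feb 19, 1995.
The compost is screened: 10:05 Feb 19, 1995 + 20m = 10:25 Feb 19, 1995.

10:25 on 1995-02-19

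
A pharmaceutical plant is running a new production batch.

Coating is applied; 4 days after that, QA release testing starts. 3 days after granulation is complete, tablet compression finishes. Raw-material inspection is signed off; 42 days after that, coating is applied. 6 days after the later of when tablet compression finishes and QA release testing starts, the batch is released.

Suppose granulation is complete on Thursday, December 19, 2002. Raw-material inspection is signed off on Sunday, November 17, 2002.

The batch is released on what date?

Granulation is complete: Dec 19, 2002.
Tablet compression finishes: Dec 19, 2002 + 3 days = Dec 22, 2002.
Raw-material inspection is signed off: Nov 17, 2002.
Coating is applied: Nov 17, 2002 + 42 days = Dec 29, 2002.
QA release testing starts: Dec 29, 2002 + 4 days = Jan 2, 2003.
Both prerequisites met — tablet compression finishes (Dec 22, 2002), QA release testing starts (Jan 2, 2003); the later is Jan 2, 2003.
The batch is released: Jan 2, 2003 + 6 days = Jan 8, 2003.

Wednesday, January 8, 2003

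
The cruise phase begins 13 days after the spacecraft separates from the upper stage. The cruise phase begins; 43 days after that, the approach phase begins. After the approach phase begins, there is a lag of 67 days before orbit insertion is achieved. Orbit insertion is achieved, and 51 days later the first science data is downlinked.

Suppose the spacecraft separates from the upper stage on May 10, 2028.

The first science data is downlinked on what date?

The spacecraft separates from the upper stage: May 10, 2028.
The cruise phase begins: May 10, 2028 + 13 days = May 23, 2028.
The approach phase begins: May 23, 2028 + 43 days = Jul 5, 2028.
Orbit insertion is achieved: Jul 5, 2028 + 67 days = Sep 10, 2028.
The first science data is downlinked: Sep 10, 2028 + 51 days = Oct 31, 2028.

Oct 31, 2028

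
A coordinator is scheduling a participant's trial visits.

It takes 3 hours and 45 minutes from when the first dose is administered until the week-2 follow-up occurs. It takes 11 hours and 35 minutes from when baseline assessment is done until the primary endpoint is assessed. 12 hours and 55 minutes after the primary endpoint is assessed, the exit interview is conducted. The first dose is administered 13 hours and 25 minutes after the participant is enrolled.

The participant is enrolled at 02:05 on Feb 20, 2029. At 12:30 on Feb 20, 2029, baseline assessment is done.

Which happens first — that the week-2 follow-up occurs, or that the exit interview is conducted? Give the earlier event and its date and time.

The participant is enrolled: 02:05 Feb 20, 2029.
The first dose is administered: 02:05 Feb 20, 2029 + 13h25m = 15:30 Feb 20, 2029.
The week-2 follow-up occurs: 15:30 Feb 20, 2029 + 3h45m = 19:15 Feb 20, 2029.
Baseline assessment is done: 12:30 Feb 20, 2029.
The primary endpoint is assessed: 12:30 Feb 20, 2029 + 11h35m = 00:05 Feb 21, 2029.
The exit interview is conducted: 00:05 Feb 21, 2029 + 12h55m = 13:00 Feb 21, 2029.
Comparing: the week-2 follow-up occurs at 19:15 Feb 20, 2029 vs the exit interview is conducted at 13:00 Feb 21, 2029. Earlier: the week-2 follow-up occurs.

The week-2 follow-up occurs — 19:15 on Feb 20, 2029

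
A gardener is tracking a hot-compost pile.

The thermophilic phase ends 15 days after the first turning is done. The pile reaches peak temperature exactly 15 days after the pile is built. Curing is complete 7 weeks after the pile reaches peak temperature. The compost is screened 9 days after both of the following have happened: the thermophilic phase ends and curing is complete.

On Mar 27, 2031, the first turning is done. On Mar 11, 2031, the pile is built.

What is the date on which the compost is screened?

The first turning is done: Mar 27, 2031.
The thermophilic phase ends: Mar 27, 2031 + 15 days = Apr 11, 2031.
The pile is built: Mar 11, 2031.
The pile reaches peak temperature: Mar 11, 2031 + 15 days = Mar 26, 2031.
Curing is complete: Mar 26, 2031 + 7 weeks = May 14, 2031.
Both prerequisites met — the thermophilic phase ends (Apr 11, 2031), curing is complete (May 14, 2031); the later is May 14, 2031.
The compost is screened: May 14, 2031 + 9 days = May 23, 2031.

May 23, 2031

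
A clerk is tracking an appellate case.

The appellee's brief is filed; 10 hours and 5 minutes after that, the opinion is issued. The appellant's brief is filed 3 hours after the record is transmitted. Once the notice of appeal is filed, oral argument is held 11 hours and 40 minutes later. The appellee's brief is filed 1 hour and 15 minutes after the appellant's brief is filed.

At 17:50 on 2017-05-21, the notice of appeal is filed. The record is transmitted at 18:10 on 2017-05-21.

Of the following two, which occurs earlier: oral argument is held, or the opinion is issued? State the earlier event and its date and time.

Oral argument is held — 05:30 on 2017-05-22

The notice of appeal is filed: 17:50 May 21, 2017.
Oral argument is held: 17:50 May 21, 2017 + 11h40m = 05:30 May 22, 2017.
The record is transmitted: 18:10 May 21, 2017.
The appellant's brief is filed: 18:10 May 21, 2017 + 3h = 21:10 May 21, 2017.
The appellee's brief is filed: 21:10 May 21, 2017 + 1h15m = 22:25 May 21, 2017.
The opinion is issued: 22:25 May 21, 2017 + 10h05m = 08:30 May 22, 2017.
Comparing: oral argument is held at 05:30 May 22, 2017 vs the opinion is issued at 08:30 May 22, 2017. Earlier: oral argument is held.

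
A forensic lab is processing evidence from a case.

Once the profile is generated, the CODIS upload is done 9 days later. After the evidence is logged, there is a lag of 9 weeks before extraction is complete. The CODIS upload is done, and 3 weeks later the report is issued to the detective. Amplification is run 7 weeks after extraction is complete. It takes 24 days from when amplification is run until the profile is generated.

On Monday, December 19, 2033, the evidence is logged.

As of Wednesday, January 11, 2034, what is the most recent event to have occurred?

The evidence is logged: Dec 19, 2033.
Extraction is complete: Dec 19, 2033 + 9 weeks = Feb 20, 2034.
Amplification is run: Feb 20, 2034 + 7 weeks = Apr 10, 2034.
The profile is generated: Apr 10, 2034 + 24 days = May 4, 2034.
The CODIS upload is done: May 4, 2034 + 9 days = May 13, 2034.
The report is issued to the detective: May 13, 2034 + 3 weeks = Jun 3, 2034.
Jan 11, 2034 falls between when the evidence is logged (Dec 19, 2033) and when extraction is complete (Feb 20, 2034).

The evidence is logged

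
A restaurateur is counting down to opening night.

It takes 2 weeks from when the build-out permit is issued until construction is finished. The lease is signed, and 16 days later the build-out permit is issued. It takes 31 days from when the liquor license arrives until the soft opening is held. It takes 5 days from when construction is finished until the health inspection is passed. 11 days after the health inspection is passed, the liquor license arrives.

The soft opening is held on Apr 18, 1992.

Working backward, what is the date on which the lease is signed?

The soft opening is held: Apr 18, 1992.
The liquor license arrives: Apr 18, 1992 − 31 days = Mar 18, 1992.
The health inspection is passed: Mar 18, 1992 − 11 days = Mar 7, 1992.
Construction is finished: Mar 7, 1992 − 5 days = Mar 2, 1992.
The build-out permit is issued: Mar 2, 1992 − 2 weeks = Feb 17, 1992.
The lease is signed: Feb 17, 1992 − 16 days = Feb 1, 1992.

Feb 1, 1992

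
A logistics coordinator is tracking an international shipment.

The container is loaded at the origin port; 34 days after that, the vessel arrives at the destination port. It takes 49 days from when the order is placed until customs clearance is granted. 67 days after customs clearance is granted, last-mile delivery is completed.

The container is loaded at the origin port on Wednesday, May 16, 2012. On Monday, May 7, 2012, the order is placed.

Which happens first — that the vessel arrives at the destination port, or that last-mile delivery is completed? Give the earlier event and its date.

The container is loaded at the origin port: May 16, 2012.
The vessel arrives at the destination port: May 16, 2012 + 34 days = Jun 19, 2012.
The order is placed: May 7, 2012.
Customs clearance is granted: May 7, 2012 + 49 days = Jun 25, 2012.
Last-mile delivery is completed: Jun 25, 2012 + 67 days = Aug 31, 2012.
Comparing: the vessel arrives at the destination port on Jun 19, 2012 vs last-mile delivery is completed on Aug 31, 2012. Earlier: the vessel arrives at the destination port.

The vessel arrives at the destination port — Tuesday, June 19, 2012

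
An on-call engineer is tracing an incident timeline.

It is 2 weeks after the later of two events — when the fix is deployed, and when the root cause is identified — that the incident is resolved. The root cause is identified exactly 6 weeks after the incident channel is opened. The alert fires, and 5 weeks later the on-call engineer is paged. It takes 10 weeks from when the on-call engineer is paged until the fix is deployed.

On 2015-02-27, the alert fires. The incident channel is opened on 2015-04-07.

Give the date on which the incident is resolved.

2015-06-26

The alert fires: Feb 27, 2015.
The on-call engineer is paged: Feb 27, 2015 + 5 weeks = Apr 3, 2015.
The fix is deployed: Apr 3, 2015 + 10 weeks = Jun 12, 2015.
The incident channel is opened: Apr 7, 2015.
The root cause is identified: Apr 7, 2015 + 6 weeks = May 19, 2015.
Both prerequisites met — the fix is deployed (Jun 12, 2015), the root cause is identified (May 19, 2015); the later is Jun 12, 2015.
The incident is resolved: Jun 12, 2015 + 2 weeks = Jun 26, 2015.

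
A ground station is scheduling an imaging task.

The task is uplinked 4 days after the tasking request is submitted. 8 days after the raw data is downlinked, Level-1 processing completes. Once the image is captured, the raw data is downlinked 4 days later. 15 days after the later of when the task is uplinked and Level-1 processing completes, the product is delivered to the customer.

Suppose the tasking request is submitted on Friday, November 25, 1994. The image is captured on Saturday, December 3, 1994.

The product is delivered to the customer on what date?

The tasking request is submitted: Nov 25, 1994.
The task is uplinked: Nov 25, 1994 + 4 days = Nov 29, 1994.
The image is captured: Dec 3, 1994.
The raw data is downlinked: Dec 3, 1994 + 4 days = Dec 7, 1994.
Level-1 processing completes: Dec 7, 1994 + 8 days = Dec 15, 1994.
Both prerequisites met — the task is uplinked (Nov 29, 1994), Level-1 processing completes (Dec 15, 1994); the later is Dec 15, 1994.
The product is delivered to the customer: Dec 15, 1994 + 15 days = Dec 30, 1994.

Friday, December 30, 1994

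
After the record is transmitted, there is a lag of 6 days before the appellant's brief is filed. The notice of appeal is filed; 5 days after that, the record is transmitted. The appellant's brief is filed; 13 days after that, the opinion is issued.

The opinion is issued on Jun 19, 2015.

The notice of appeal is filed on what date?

May 26, 2015

The opinion is issued: Jun 19, 2015.
The appellant's brief is filed: Jun 19, 2015 − 13 days = Jun 6, 2015.
The record is transmitted: Jun 6, 2015 − 6 days = May 31, 2015.
The notice of appeal is filed: May 31, 2015 − 5 days = May 26, 2015.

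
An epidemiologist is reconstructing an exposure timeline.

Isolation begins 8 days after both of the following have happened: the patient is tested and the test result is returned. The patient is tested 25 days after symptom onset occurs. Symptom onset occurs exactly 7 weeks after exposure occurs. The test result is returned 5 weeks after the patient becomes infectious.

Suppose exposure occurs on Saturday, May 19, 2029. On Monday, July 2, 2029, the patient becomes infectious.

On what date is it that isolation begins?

Exposure occurs: May 19, 2029.
Symptom onset occurs: May 19, 2029 + 7 weeks = Jul 7, 2029.
The patient is tested: Jul 7, 2029 + 25 days = Aug 1, 2029.
The patient becomes infectious: Jul 2, 2029.
The test result is returned: Jul 2, 2029 + 5 weeks = Aug 6, 2029.
Both prerequisites met — the patient is tested (Aug 1, 2029), the test result is returned (Aug 6, 2029); the later is Aug 6, 2029.
Isolation begins: Aug 6, 2029 + 8 days = Aug 14, 2029.

Tuesday, August 14, 2029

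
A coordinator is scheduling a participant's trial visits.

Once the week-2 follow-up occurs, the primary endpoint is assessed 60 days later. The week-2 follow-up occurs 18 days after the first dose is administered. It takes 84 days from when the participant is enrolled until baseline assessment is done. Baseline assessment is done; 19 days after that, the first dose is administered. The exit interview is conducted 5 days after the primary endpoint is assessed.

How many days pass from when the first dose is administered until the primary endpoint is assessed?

Causal path: the first dose is administered → the week-2 follow-up occurs → the primary endpoint is assessed.
Total delay along the path: 18 + 60 = 78 days.

78 days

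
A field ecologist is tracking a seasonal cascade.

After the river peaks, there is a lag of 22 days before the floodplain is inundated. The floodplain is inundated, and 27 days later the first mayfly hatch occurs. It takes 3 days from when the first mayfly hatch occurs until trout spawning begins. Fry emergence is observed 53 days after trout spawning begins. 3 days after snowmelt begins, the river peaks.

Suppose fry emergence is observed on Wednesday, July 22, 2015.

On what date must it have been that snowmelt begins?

Sunday, April 5, 2015

Fry emergence is observed: Jul 22, 2015.
Trout spawning begins: Jul 22, 2015 − 53 days = May 30, 2015.
The first mayfly hatch occurs: May 30, 2015 − 3 days = May 27, 2015.
The floodplain is inundated: May 27, 2015 − 27 days = Apr 30, 2015.
The river peaks: Apr 30, 2015 − 22 days = Apr 8, 2015.
Snowmelt begins: Apr 8, 2015 − 3 days = Apr 5, 2015.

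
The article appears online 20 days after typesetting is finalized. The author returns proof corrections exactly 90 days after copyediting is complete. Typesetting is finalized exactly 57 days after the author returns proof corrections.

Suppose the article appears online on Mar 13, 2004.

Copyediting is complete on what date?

Sep 28, 2003

The article appears online: Mar 13, 2004.
Typesetting is finalized: Mar 13, 2004 − 20 days = Feb 22, 2004.
The author returns proof corrections: Feb 22, 2004 − 57 days = Dec 27, 2003.
Copyediting is complete: Dec 27, 2003 − 90 days = Sep 28, 2003.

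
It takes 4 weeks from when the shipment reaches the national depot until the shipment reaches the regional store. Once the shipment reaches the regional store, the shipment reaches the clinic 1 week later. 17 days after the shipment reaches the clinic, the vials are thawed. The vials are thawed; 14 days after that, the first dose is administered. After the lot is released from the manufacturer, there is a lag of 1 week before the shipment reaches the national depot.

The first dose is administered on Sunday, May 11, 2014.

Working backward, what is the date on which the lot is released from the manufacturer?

Thursday, February 27, 2014

The first dose is administered: May 11, 2014.
The vials are thawed: May 11, 2014 − 14 days = Apr 27, 2014.
The shipment reaches the clinic: Apr 27, 2014 − 17 days = Apr 10, 2014.
The shipment reaches the regional store: Apr 10, 2014 − 1 week = Apr 3, 2014.
The shipment reaches the national depot: Apr 3, 2014 − 4 weeks = Mar 6, 2014.
The lot is released from the manufacturer: Mar 6, 2014 − 1 week = Feb 27, 2014.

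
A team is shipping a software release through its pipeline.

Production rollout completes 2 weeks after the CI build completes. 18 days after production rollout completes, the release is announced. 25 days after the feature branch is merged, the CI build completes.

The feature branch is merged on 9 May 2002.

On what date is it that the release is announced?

The feature branch is merged: May 9, 2002.
The CI build completes: May 9, 2002 + 25 days = Jun 3, 2002.
Production rollout completes: Jun 3, 2002 + 2 weeks = Jun 17, 2002.
The release is announced: Jun 17, 2002 + 18 days = Jul 5, 2002.

5 July 2002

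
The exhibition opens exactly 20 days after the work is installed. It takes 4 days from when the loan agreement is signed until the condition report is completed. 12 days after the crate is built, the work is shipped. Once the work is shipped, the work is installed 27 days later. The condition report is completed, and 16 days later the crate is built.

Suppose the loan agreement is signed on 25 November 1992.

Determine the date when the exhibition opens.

12 February 1993

The loan agreement is signed: Nov 25, 1992.
The condition report is completed: Nov 25, 1992 + 4 days = Nov 29, 1992.
The crate is built: Nov 29, 1992 + 16 days = Dec 15, 1992.
The work is shipped: Dec 15, 1992 + 12 days = Dec 27, 1992.
The work is installed: Dec 27, 1992 + 27 days = Jan 23, 1993.
The exhibition opens: Jan 23, 1993 + 20 days = Feb 12, 1993.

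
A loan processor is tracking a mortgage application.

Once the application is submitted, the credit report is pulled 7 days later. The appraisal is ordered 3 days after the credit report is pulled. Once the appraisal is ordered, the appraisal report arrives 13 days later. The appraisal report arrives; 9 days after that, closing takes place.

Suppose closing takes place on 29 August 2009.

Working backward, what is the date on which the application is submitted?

28 July 2009

Closing takes place: Aug 29, 2009.
The appraisal report arrives: Aug 29, 2009 − 9 days = Aug 20, 2009.
The appraisal is ordered: Aug 20, 2009 − 13 days = Aug 7, 2009.
The credit report is pulled: Aug 7, 2009 − 3 days = Aug 4, 2009.
The application is submitted: Aug 4, 2009 − 7 days = Jul 28, 2009.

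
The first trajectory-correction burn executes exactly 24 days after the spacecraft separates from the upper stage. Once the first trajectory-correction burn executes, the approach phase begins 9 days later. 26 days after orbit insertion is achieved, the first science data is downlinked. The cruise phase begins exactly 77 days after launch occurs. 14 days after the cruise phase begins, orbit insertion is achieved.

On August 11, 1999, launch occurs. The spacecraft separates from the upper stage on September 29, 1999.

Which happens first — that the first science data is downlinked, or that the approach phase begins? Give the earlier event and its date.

The approach phase begins — November 1, 1999

Launch occurs: Aug 11, 1999.
The cruise phase begins: Aug 11, 1999 + 77 days = Oct 27, 1999.
Orbit insertion is achieved: Oct 27, 1999 + 14 days = Nov 10, 1999.
The first science data is downlinked: Nov 10, 1999 + 26 days = Dec 6, 1999.
The spacecraft separates from the upper stage: Sep 29, 1999.
The first trajectory-correction burn executes: Sep 29, 1999 + 24 days = Oct 23, 1999.
The approach phase begins: Oct 23, 1999 + 9 days = Nov 1, 1999.
Comparing: the first science data is downlinked on Dec 6, 1999 vs the approach phase begins on Nov 1, 1999. Earlier: the approach phase begins.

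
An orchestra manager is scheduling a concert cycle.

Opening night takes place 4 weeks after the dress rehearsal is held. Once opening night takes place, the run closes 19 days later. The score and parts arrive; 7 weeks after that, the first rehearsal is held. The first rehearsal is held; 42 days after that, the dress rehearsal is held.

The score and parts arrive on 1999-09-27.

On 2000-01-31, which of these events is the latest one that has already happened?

Opening night takes place

The score and parts arrive: Sep 27, 1999.
The first rehearsal is held: Sep 27, 1999 + 7 weeks = Nov 15, 1999.
The dress rehearsal is held: Nov 15, 1999 + 42 days = Dec 27, 1999.
Opening night takes place: Dec 27, 1999 + 4 weeks = Jan 24, 2000.
The run closes: Jan 24, 2000 + 19 days = Feb 12, 2000.
Jan 31, 2000 falls between when opening night takes place (Jan 24, 2000) and when the run closes (Feb 12, 2000).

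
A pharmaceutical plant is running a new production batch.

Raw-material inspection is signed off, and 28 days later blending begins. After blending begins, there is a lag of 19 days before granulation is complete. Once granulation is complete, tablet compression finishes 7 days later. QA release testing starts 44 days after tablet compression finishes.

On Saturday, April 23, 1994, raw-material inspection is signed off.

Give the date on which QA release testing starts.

Saturday, July 30, 1994

Raw-material inspection is signed off: Apr 23, 1994.
Blending begins: Apr 23, 1994 + 28 days = May 21, 1994.
Granulation is complete: May 21, 1994 + 19 days = Jun 9, 1994.
Tablet compression finishes: Jun 9, 1994 + 7 days = Jun 16, 1994.
QA release testing starts: Jun 16, 1994 + 44 days = Jul 30, 1994.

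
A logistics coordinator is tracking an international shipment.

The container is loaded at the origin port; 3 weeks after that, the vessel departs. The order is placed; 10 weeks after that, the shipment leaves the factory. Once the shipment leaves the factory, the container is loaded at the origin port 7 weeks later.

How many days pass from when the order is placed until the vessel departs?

Causal path: the order is placed → the shipment leaves the factory → the container is loaded at the origin port → the vessel departs.
Total delay along the path: 10 + 7 + 3 weeks = 20 weeks = 140 days.

140 days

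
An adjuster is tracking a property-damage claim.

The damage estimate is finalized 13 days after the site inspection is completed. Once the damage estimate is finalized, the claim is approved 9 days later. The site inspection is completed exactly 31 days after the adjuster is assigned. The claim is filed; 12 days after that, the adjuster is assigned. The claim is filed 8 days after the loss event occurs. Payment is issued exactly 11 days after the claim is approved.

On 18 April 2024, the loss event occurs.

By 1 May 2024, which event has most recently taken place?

The claim is filed

The loss event occurs: Apr 18, 2024.
The claim is filed: Apr 18, 2024 + 8 days = Apr 26, 2024.
The adjuster is assigned: Apr 26, 2024 + 12 days = May 8, 2024.
The site inspection is completed: May 8, 2024 + 31 days = Jun 8, 2024.
The damage estimate is finalized: Jun 8, 2024 + 13 days = Jun 21, 2024.
The claim is approved: Jun 21, 2024 + 9 days = Jun 30, 2024.
Payment is issued: Jun 30, 2024 + 11 days = Jul 11, 2024.
May 1, 2024 falls between when the claim is filed (Apr 26, 2024) and when the adjuster is assigned (May 8, 2024).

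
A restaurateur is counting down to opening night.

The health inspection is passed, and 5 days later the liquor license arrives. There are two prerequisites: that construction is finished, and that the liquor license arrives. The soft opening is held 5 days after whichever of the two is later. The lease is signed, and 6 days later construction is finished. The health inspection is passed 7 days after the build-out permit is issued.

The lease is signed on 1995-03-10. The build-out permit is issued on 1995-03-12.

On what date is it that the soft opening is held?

The lease is signed: Mar 10, 1995.
Construction is finished: Mar 10, 1995 + 6 days = Mar 16, 1995.
The build-out permit is issued: Mar 12, 1995.
The health inspection is passed: Mar 12, 1995 + 7 days = Mar 19, 1995.
The liquor license arrives: Mar 19, 1995 + 5 days = Mar 24, 1995.
Both prerequisites met — construction is finished (Mar 16, 1995), the liquor license arrives (Mar 24, 1995); the later is Mar 24, 1995.
The soft opening is held: Mar 24, 1995 + 5 days = Mar 29, 1995.

1995-03-29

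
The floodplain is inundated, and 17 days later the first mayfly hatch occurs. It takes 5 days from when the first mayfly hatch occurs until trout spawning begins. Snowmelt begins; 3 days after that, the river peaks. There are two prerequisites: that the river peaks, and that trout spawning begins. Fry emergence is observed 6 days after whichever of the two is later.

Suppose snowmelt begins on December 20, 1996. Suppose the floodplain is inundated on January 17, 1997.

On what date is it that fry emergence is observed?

Snowmelt begins: Dec 20, 1996.
The river peaks: Dec 20, 1996 + 3 days = Dec 23, 1996.
The floodplain is inundated: Jan 17, 1997.
The first mayfly hatch occurs: Jan 17, 1997 + 17 days = Feb 3, 1997.
Trout spawning begins: Feb 3, 1997 + 5 days = Feb 8, 1997.
Both prerequisites met — the river peaks (Dec 23, 1996), trout spawning begins (Feb 8, 1997); the later is Feb 8, 1997.
Fry emergence is observed: Feb 8, 1997 + 6 days = Feb 14, 1997.

February 14, 1997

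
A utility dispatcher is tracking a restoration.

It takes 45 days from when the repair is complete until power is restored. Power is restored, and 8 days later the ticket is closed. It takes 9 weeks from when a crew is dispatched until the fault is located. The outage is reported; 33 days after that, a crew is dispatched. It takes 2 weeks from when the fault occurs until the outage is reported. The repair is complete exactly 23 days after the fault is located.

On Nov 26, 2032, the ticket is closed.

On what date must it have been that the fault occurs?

May 24, 2032

The ticket is closed: Nov 26, 2032.
Power is restored: Nov 26, 2032 − 8 days = Nov 18, 2032.
The repair is complete: Nov 18, 2032 − 45 days = Oct 4, 2032.
The fault is located: Oct 4, 2032 − 23 days = Sep 11, 2032.
A crew is dispatched: Sep 11, 2032 − 9 weeks = Jul 10, 2032.
The outage is reported: Jul 10, 2032 − 33 days = Jun 7, 2032.
The fault occurs: Jun 7, 2032 − 2 weeks = May 24, 2032.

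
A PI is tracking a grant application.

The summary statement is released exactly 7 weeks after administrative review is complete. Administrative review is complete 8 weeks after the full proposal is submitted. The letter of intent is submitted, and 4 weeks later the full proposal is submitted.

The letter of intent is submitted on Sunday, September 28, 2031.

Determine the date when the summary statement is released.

Sunday, February 8, 2032

The letter of intent is submitted: Sep 28, 2031.
The full proposal is submitted: Sep 28, 2031 + 4 weeks = Oct 26, 2031.
Administrative review is complete: Oct 26, 2031 + 8 weeks = Dec 21, 2031.
The summary statement is released: Dec 21, 2031 + 7 weeks = Feb 8, 2032.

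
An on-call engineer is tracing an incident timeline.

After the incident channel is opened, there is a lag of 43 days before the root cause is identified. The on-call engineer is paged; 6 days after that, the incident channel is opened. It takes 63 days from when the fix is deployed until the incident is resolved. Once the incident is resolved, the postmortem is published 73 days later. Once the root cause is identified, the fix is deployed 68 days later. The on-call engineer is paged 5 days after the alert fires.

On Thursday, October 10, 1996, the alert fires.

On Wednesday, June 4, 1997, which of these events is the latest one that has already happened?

The alert fires: Oct 10, 1996.
The on-call engineer is paged: Oct 10, 1996 + 5 days = Oct 15, 1996.
The incident channel is opened: Oct 15, 1996 + 6 days = Oct 21, 1996.
The root cause is identified: Oct 21, 1996 + 43 days = Dec 3, 1996.
The fix is deployed: Dec 3, 1996 + 68 days = Feb 9, 1997.
The incident is resolved: Feb 9, 1997 + 63 days = Apr 13, 1997.
The postmortem is published: Apr 13, 1997 + 73 days = Jun 25, 1997.
Jun 4, 1997 falls between when the incident is resolved (Apr 13, 1997) and when the postmortem is published (Jun 25, 1997).

The incident is resolved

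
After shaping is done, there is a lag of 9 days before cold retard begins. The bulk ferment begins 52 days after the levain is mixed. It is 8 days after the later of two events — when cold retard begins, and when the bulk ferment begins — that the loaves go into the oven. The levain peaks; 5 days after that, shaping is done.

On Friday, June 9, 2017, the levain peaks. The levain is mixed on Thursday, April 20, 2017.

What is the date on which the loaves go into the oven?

Saturday, July 1, 2017

The levain peaks: Jun 9, 2017.
Shaping is done: Jun 9, 2017 + 5 days = Jun 14, 2017.
Cold retard begins: Jun 14, 2017 + 9 days = Jun 23, 2017.
The levain is mixed: Apr 20, 2017.
The bulk ferment begins: Apr 20, 2017 + 52 days = Jun 11, 2017.
Both prerequisites met — cold retard begins (Jun 23, 2017), the bulk ferment begins (Jun 11, 2017); the later is Jun 23, 2017.
The loaves go into the oven: Jun 23, 2017 + 8 days = Jul 1, 2017.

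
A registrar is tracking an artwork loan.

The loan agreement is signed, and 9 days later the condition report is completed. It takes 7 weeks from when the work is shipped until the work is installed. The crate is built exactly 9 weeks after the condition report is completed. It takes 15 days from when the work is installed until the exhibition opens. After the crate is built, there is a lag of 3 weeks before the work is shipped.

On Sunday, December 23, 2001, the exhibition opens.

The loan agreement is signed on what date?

The exhibition opens: Dec 23, 2001.
The work is installed: Dec 23, 2001 − 15 days = Dec 8, 2001.
The work is shipped: Dec 8, 2001 − 7 weeks = Oct 20, 2001.
The crate is built: Oct 20, 2001 − 3 weeks = Sep 29, 2001.
The condition report is completed: Sep 29, 2001 − 9 weeks = Jul 28, 2001.
The loan agreement is signed: Jul 28, 2001 − 9 days = Jul 19, 2001.

Thursday, July 19, 2001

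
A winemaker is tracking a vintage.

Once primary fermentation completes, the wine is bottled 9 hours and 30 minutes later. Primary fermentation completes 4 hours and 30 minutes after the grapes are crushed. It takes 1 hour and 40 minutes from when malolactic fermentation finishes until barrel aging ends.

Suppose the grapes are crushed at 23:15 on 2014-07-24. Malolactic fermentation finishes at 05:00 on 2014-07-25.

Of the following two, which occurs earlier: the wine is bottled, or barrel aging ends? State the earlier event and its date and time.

Barrel aging ends — 06:40 on 2014-07-25

The grapes are crushed: 23:15 Jul 24, 2014.
Primary fermentation completes: 23:15 Jul 24, 2014 + 4h30m = 03:45 Jul 25, 2014.
The wine is bottled: 03:45 Jul 25, 2014 + 9h30m = 13:15 Jul 25, 2014.
Malolactic fermentation finishes: 05:00 Jul 25, 2014.
Barrel aging ends: 05:00 Jul 25, 2014 + 1h40m = 06:40 Jul 25, 2014.
Comparing: the wine is bottled at 13:15 Jul 25, 2014 vs barrel aging ends at 06:40 Jul 25, 2014. Earlier: barrel aging ends.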